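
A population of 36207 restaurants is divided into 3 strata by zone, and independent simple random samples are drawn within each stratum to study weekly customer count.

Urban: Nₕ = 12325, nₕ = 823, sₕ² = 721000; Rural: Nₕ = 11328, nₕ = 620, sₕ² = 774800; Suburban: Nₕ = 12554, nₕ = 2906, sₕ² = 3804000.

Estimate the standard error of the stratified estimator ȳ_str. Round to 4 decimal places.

18.2019

Var(ȳ_str) = Σₕ Wₕ²(1 − fₕ)sₕ²/nₕ with Wₕ = Nₕ/N, N = 36207.
Urban: Wₕ = 0.34040379; term = 0.34040379²·(1 − 0.06677485)·721000/823 = 94.735039.
Rural: Wₕ = 0.31286768; term = 0.31286768²·(1 − 0.05473164)·774800/620 = 115.63104.
Suburban: Wₕ = 0.34672853; term = 0.34672853²·(1 − 0.23148001)·3804000/2906 = 120.94258.
Sum = 331.30866.
SE = √(331.30866) = 18.2019.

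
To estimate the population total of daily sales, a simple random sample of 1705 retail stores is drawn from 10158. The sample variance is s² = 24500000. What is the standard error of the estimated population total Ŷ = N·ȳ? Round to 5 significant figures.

Var(Ŷ) = N²·Var(ȳ) = N²·(1 − n/N)·s²/n.
f = 1705/10158 = 0.16784800; Var(ȳ) = 0.83215200·24500000/1705 = 11957.609.
Var(Ŷ) = 10158² · 11957.609 = 1.2338455 × 10^12.
SE(Ŷ) = √(1.2338455 × 10^12) = 1.1108 × 10^6.

1.1108 × 10^6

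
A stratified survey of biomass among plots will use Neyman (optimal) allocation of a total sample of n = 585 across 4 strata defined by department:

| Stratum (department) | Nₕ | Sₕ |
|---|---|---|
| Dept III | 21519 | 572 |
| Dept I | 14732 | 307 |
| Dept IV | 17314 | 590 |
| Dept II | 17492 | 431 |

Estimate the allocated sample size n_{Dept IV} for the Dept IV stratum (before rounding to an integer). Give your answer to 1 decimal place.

Neyman allocation: nₕ = n·NₕSₕ / Σⱼ NⱼSⱼ.
Σ NⱼSⱼ = 21519·572 + 14732·307 + 17314·590 + 17492·431 = 3.4585904 × 10^7.
n_{Dept IV} = 585·17314·590 / (3.4585904 × 10^7) = 172.8.

172.8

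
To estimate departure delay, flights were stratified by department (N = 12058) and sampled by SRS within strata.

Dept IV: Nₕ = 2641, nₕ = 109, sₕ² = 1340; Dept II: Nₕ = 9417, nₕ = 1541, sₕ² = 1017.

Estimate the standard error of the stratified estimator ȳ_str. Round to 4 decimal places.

0.9498

Var(ȳ_str) = Σₕ Wₕ²(1 − fₕ)sₕ²/nₕ with Wₕ = Nₕ/N, N = 12058.
Dept IV: Wₕ = 0.21902471; term = 0.21902471²·(1 − 0.04127225)·1340/109 = 0.56540526.
Dept II: Wₕ = 0.78097529; term = 0.78097529²·(1 − 0.16364023)·1017/1541 = 0.33665575.
Sum = 0.90206101.
SE = √(0.90206101) = 0.9498.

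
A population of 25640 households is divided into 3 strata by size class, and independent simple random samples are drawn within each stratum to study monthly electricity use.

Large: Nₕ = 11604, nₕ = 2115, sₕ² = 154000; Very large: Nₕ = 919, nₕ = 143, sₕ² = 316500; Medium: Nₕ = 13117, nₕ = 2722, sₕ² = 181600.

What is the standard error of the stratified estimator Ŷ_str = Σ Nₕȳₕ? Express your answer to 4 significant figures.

Var(Ŷ_str) = Σₕ Nₕ²(1 − fₕ)sₕ²/nₕ.
Large: 11604²·(1 − 2115/11604)·154000/2115 = 8.0174916 × 10^9.
Very large: 919²·(1 − 143/919)·316500/143 = 1.5783921 × 10^9.
Medium: 13117²·(1 − 2722/13117)·181600/2722 = 9.09676 × 10^9.
Sum = 1.8692644 × 10^10.
SE = √(1.8692644 × 10^10) = 136700.

136700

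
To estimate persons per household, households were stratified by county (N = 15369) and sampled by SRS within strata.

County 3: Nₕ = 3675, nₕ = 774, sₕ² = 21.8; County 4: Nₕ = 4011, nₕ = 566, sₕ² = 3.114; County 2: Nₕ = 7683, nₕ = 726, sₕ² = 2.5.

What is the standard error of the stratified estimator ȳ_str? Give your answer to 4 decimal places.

0.0487

Var(ȳ_str) = Σₕ Wₕ²(1 − fₕ)sₕ²/nₕ with Wₕ = Nₕ/N, N = 15369.
County 3: Wₕ = 0.23911770; term = 0.23911770²·(1 − 0.21061224)·21.8/774 = 0.0012712454.
County 4: Wₕ = 0.26097989; term = 0.26097989²·(1 − 0.14111194)·3.114/566 = 3.218495 × 10^-4.
County 2: Wₕ = 0.49990240; term = 0.49990240²·(1 − 0.09449434)·2.5/726 = 7.7922881 × 10^-4.
Sum = 0.0023723237.
SE = √(0.0023723237) = 0.0487.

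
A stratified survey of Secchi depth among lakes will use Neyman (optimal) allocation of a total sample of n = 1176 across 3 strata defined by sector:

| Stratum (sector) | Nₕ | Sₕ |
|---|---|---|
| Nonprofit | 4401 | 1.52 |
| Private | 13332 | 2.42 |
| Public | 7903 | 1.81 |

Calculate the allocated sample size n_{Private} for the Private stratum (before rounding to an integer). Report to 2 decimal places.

Neyman allocation: nₕ = n·NₕSₕ / Σⱼ NⱼSⱼ.
Σ NⱼSⱼ = 4401·1.52 + 13332·2.42 + 7903·1.81 = 53257.39.
n_{Private} = 1176·13332·2.42 / 53257.39 = 712.42.

712.42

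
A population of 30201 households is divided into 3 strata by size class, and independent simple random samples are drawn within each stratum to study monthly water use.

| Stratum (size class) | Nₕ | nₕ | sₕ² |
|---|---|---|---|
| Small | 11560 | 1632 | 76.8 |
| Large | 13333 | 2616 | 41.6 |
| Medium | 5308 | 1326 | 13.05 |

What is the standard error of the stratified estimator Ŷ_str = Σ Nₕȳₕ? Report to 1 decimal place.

2807.3

Var(Ŷ_str) = Σₕ Nₕ²(1 − fₕ)sₕ²/nₕ.
Small: 11560²·(1 − 1632/11560)·76.8/1632 = 5.400832 × 10^6.
Large: 13333²·(1 − 2616/13333)·41.6/2616 = 2.2722531 × 10^6.
Medium: 5308²·(1 − 1326/5308)·13.05/1326 = 208017.16.
Sum = 7.8811023 × 10^6.
SE = √(7.8811023 × 10^6) = 2807.3.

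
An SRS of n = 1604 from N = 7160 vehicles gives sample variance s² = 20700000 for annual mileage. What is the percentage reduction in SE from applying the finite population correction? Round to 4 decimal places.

11.9104

f = n/N = 1604/7160 = 0.22402235.
SE_no-fpc = √(s²/n) = 113.60122; SE_fpc = √((1−f)s²/n) = 100.07085.
Ratio = √(1−f) = 0.88089594. Reduction = 100·(1 − 0.88089594) = 11.9104%.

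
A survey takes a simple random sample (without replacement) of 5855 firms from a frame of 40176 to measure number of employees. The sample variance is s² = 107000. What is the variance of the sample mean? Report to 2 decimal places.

15.61

Under SRS without replacement, Var(ȳ) = (1 − f)·s²/n with f = n/N = 5855/40176 = 0.14573377.
Var(ȳ) = (1 − 0.14573377)·107000/5855 = 0.85426623·18.274979 = 15.611697.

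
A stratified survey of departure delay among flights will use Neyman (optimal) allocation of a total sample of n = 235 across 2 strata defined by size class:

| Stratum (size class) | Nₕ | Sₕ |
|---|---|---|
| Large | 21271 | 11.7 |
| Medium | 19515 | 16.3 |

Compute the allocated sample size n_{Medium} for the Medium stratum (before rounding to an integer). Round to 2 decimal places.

131.85

Neyman allocation: nₕ = n·NₕSₕ / Σⱼ NⱼSⱼ.
Σ NⱼSⱼ = 21271·11.7 + 19515·16.3 = 566965.2.
n_{Medium} = 235·19515·16.3 / 566965.2 = 131.85.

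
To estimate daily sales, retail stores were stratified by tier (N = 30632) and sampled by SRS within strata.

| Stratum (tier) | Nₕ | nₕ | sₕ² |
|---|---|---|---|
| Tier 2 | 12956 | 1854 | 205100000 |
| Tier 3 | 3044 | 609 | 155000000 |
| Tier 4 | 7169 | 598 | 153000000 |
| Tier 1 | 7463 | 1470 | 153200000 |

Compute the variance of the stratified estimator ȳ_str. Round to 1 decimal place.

Var(ȳ_str) = Σₕ Wₕ²(1 − fₕ)sₕ²/nₕ with Wₕ = Nₕ/N, N = 30632.
Tier 2: Wₕ = 0.42295639; term = 0.42295639²·(1 − 0.14309972)·205100000/1854 = 16958.108.
Tier 3: Wₕ = 0.09937320; term = 0.09937320²·(1 − 0.20006570)·155000000/609 = 2010.515.
Tier 4: Wₕ = 0.23403630; term = 0.23403630²·(1 − 0.08341470)·153000000/598 = 12844.866.
Tier 1: Wₕ = 0.24363411; term = 0.24363411²·(1 − 0.19697173)·153200000/1470 = 4967.6209.
Sum = 36781.11.

36781.1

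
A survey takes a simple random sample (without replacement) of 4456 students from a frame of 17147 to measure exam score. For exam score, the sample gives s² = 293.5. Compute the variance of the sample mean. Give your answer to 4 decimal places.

0.0487

Under SRS without replacement, Var(ȳ) = (1 − f)·s²/n with f = n/N = 4456/17147 = 0.25987053.
Var(ȳ) = (1 − 0.25987053)·293.5/4456 = 0.74012947·0.065866248 = 0.048749551.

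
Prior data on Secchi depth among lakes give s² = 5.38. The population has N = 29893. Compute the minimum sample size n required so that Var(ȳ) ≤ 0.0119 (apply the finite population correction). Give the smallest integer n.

446

Without fpc, n₀ = s²/D = 5.38/0.0119 = 452.1008.
With fpc, (1 − n/N)·s²/n ≤ D requires n ≥ n₀/(1 + n₀/N) = 452.1008/(1 + 452.1008/29893) = 445.3651.
Rounding up, n = 446.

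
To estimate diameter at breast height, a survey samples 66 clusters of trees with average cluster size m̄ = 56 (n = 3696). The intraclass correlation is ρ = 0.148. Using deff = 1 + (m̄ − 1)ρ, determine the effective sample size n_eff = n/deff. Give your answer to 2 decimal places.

404.38

deff = 1 + (56 − 1)·0.148 = 1 + 8.14 = 9.14.
n_eff = 3696 / 9.14 = 404.38.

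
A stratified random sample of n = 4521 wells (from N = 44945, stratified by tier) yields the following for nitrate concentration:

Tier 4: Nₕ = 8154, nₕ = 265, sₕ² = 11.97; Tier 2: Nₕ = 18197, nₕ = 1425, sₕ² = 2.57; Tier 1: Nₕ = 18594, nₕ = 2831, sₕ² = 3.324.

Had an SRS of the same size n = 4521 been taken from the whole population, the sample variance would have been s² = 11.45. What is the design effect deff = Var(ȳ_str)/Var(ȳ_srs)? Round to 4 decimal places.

0.8259

Var(ȳ_str) = Σ Wₕ²(1−fₕ)sₕ²/nₕ with Wₕ = Nₕ/44945:
  Tier 4: (8154/44945)²·(1−265/8154)·11.97/265 = 0.001438395
  Tier 2: (18197/44945)²·(1−1425/18197)·2.57/1425 = 2.7248346 × 10^-4
  Tier 1: (18594/44945)²·(1−2831/18594)·3.324/2831 = 1.7036096 × 10^-4
  → Var(ȳ_str) = 0.0018812394.
Var(ȳ_srs) = (1 − 4521/44945)·11.45/4521 = 0.0022778697.
deff = 0.0018812394 / 0.0022778697 = 0.8259.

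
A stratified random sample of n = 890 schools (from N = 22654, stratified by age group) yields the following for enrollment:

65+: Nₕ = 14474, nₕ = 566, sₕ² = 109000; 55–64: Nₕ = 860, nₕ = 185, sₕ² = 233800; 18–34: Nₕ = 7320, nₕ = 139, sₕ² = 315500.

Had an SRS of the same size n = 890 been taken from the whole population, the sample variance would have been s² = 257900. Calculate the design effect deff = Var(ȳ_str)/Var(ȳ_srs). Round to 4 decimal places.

Var(ȳ_str) = Σ Wₕ²(1−fₕ)sₕ²/nₕ with Wₕ = Nₕ/22654:
  65+: (14474/22654)²·(1−566/14474)·109000/566 = 75.539399
  55–64: (860/22654)²·(1−185/860)·233800/185 = 1.4295035
  18–34: (7320/22654)²·(1−139/7320)·315500/139 = 232.48277
  → Var(ȳ_str) = 309.45167.
Var(ȳ_srs) = (1 − 890/22654)·257900/890 = 278.39098.
deff = 309.45167 / 278.39098 = 1.1116.

1.1116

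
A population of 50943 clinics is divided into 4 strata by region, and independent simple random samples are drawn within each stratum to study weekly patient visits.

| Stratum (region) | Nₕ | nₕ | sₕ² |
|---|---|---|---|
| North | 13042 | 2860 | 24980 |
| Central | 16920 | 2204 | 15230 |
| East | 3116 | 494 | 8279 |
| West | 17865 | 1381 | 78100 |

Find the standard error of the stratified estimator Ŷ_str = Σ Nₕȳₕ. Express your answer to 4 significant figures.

Var(Ŷ_str) = Σₕ Nₕ²(1 − fₕ)sₕ²/nₕ.
North: 13042²·(1 − 2860/13042)·24980/2860 = 1.159855 × 10^9.
Central: 16920²·(1 − 2204/16920)·15230/2204 = 1.7205942 × 10^9.
East: 3116²·(1 − 494/3116)·8279/494 = 1.3692447 × 10^8.
West: 17865²·(1 − 1381/17865)·78100/1381 = 1.665417 × 10^10.
Sum = 1.9671544 × 10^10.
SE = √(1.9671544 × 10^10) = 140300.

140300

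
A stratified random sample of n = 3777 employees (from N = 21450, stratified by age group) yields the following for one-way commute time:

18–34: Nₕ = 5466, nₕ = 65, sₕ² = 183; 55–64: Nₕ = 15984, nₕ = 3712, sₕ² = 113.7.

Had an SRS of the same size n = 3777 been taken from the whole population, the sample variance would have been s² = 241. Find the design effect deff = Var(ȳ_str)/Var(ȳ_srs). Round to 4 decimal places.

Var(ȳ_str) = Σ Wₕ²(1−fₕ)sₕ²/nₕ with Wₕ = Nₕ/21450:
  18–34: (5466/21450)²·(1−65/5466)·183/65 = 0.18064542
  55–64: (15984/21450)²·(1−3712/15984)·113.7/3712 = 0.013058663
  → Var(ȳ_str) = 0.19370408.
Var(ȳ_srs) = (1 − 3777/21450)·241/3777 = 0.052571823.
deff = 0.19370408 / 0.052571823 = 3.6846.

3.6846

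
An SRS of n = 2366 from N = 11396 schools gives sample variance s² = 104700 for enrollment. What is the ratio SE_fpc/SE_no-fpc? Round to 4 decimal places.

f = n/N = 2366/11396 = 0.20761671.
SE_no-fpc = √(s²/n) = 6.6522103; SE_fpc = √((1−f)s²/n) = 5.9215258.
Ratio = √(1−f) = 0.89015914.

0.8902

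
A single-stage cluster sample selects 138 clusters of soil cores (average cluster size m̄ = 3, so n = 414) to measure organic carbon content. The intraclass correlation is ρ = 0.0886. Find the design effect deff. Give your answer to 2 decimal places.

deff = 1 + (3 − 1)·0.0886 = 1 + 0.1772 = 1.1772.

1.18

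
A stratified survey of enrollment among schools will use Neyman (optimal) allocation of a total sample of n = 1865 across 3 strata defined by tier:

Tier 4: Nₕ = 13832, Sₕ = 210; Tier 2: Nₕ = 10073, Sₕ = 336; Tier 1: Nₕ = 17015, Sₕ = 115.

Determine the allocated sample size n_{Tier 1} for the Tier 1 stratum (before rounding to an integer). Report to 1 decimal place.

Neyman allocation: nₕ = n·NₕSₕ / Σⱼ NⱼSⱼ.
Σ NⱼSⱼ = 13832·210 + 10073·336 + 17015·115 = 8.245973 × 10^6.
n_{Tier 1} = 1865·17015·115 / (8.245973 × 10^6) = 442.6.

442.6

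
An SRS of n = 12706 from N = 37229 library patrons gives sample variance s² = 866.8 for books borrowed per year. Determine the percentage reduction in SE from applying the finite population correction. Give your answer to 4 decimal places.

18.8392

f = n/N = 12706/37229 = 0.34129308.
SE_no-fpc = √(s²/n) = 0.26118909; SE_fpc = √((1−f)s²/n) = 0.21198305.
Ratio = √(1−f) = 0.81160762. Reduction = 100·(1 − 0.81160762) = 18.8392%.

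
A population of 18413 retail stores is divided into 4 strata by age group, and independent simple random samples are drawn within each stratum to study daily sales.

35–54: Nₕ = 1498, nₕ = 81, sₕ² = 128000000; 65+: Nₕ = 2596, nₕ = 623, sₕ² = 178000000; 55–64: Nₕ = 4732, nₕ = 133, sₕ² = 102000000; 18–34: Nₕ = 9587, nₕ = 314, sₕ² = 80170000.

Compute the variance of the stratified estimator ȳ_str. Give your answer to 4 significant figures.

Var(ȳ_str) = Σₕ Wₕ²(1 − fₕ)sₕ²/nₕ with Wₕ = Nₕ/N, N = 18413.
35–54: Wₕ = 0.08135556; term = 0.08135556²·(1 − 0.05407210)·128000000/81 = 9893.672.
65+: Wₕ = 0.14098735; term = 0.14098735²·(1 − 0.23998459)·178000000/623 = 4316.3298.
55–64: Wₕ = 0.25699234; term = 0.25699234²·(1 − 0.02810651)·102000000/133 = 49227.476.
18–34: Wₕ = 0.52066475; term = 0.52066475²·(1 − 0.03275269)·80170000/314 = 66947.77.
Sum = 130385.25.

130400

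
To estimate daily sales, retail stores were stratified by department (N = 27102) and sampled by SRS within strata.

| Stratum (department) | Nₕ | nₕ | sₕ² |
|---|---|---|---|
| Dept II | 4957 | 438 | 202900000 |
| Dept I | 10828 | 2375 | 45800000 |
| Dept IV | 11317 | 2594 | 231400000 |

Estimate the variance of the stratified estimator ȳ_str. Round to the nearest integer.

28520

Var(ȳ_str) = Σₕ Wₕ²(1 − fₕ)sₕ²/nₕ with Wₕ = Nₕ/N, N = 27102.
Dept II: Wₕ = 0.18290163; term = 0.18290163²·(1 − 0.08835990)·202900000/438 = 14127.539.
Dept I: Wₕ = 0.39952771; term = 0.39952771²·(1 − 0.21933875)·45800000/2375 = 2403.0251.
Dept IV: Wₕ = 0.41757066; term = 0.41757066²·(1 − 0.22921269)·231400000/2594 = 11989.136.
Sum = 28519.7.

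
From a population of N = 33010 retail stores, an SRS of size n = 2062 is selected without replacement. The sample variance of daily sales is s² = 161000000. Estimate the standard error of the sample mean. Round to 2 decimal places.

270.56

Under SRS without replacement, Var(ȳ) = (1 − f)·s²/n with f = n/N = 2062/33010 = 0.06246592.
Var(ȳ) = (1 − 0.06246592)·161000000/2062 = 0.93753408·78079.534 = 73202.225.
SE(ȳ) = √(73202.225) = 270.56.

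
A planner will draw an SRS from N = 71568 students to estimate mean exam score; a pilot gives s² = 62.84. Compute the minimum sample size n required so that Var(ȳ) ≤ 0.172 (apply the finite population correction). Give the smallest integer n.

Without fpc, n₀ = s²/D = 62.84/0.172 = 365.3488.
With fpc, (1 − n/N)·s²/n ≤ D requires n ≥ n₀/(1 + n₀/N) = 365.3488/(1 + 365.3488/71568) = 363.4932.
Rounding up, n = 364.

364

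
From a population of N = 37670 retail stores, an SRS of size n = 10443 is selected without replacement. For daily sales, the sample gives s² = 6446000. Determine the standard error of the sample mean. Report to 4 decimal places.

Under SRS without replacement, Var(ȳ) = (1 − f)·s²/n with f = n/N = 10443/37670 = 0.27722325.
Var(ȳ) = (1 − 0.27722325)·6446000/10443 = 0.72277675·617.25558 = 446.13798.
SE(ȳ) = √(446.13798) = 21.1220.

21.1220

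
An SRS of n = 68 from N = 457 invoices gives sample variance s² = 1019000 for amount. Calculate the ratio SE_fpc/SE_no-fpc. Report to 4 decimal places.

f = n/N = 68/457 = 0.14879650.
SE_no-fpc = √(s²/n) = 122.41444; SE_fpc = √((1−f)s²/n) = 112.9404.
Ratio = √(1−f) = 0.92260690.

0.9226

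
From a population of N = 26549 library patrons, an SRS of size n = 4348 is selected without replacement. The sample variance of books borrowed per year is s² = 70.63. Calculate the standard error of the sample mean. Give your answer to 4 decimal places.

Under SRS without replacement, Var(ȳ) = (1 − f)·s²/n with f = n/N = 4348/26549 = 0.16377265.
Var(ȳ) = (1 − 0.16377265)·70.63/4348 = 0.83622735·0.01624425 = 0.013583886.
SE(ȳ) = √(0.013583886) = 0.1165.

0.1165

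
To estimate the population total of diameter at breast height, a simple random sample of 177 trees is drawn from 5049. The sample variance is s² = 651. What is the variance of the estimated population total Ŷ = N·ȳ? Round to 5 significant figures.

Var(Ŷ) = N²·Var(ȳ) = N²·(1 − n/N)·s²/n.
f = 177/5049 = 0.03505645; Var(ȳ) = 0.96494355·651/177 = 3.5490297.
Var(Ŷ) = 5049² · 3.5490297 = 9.0473288 × 10^7.

9.0473 × 10^7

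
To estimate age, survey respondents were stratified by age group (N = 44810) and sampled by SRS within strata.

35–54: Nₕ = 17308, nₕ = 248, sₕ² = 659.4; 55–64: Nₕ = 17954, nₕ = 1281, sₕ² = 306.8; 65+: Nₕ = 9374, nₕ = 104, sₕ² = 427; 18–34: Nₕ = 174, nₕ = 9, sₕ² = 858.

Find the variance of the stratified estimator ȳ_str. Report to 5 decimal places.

Var(ȳ_str) = Σₕ Wₕ²(1 − fₕ)sₕ²/nₕ with Wₕ = Nₕ/N, N = 44810.
35–54: Wₕ = 0.38625307; term = 0.38625307²·(1 − 0.01432863)·659.4/248 = 0.39099688.
55–64: Wₕ = 0.40066949; term = 0.40066949²·(1 − 0.07134900)·306.8/1281 = 0.035705187.
65+: Wₕ = 0.20919438; term = 0.20919438²·(1 − 0.01109452)·427/104 = 0.17768441.
18–34: Wₕ = 0.00388306; term = 0.00388306²·(1 − 0.05172414)·858/9 = 0.0013631011.
Sum = 0.60574958.

0.60575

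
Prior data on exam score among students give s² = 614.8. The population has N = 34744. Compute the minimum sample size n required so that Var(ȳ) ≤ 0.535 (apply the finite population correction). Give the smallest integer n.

Without fpc, n₀ = s²/D = 614.8/0.535 = 1149.1589.
With fpc, (1 − n/N)·s²/n ≤ D requires n ≥ n₀/(1 + n₀/N) = 1149.1589/(1 + 1149.1589/34744) = 1112.3673.
Rounding up, n = 1113.

1113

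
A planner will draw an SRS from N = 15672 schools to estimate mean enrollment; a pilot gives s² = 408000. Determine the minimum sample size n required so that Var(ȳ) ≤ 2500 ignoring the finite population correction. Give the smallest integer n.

164

Without fpc, n₀ = s²/D = 408000/2500 = 163.2000.
Rounding up, n = 164.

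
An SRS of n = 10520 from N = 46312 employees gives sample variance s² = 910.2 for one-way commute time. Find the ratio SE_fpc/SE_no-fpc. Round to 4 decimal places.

0.8791

f = n/N = 10520/46312 = 0.22715495.
SE_no-fpc = √(s²/n) = 0.29414437; SE_fpc = √((1−f)s²/n) = 0.25858704.
Ratio = √(1−f) = 0.87911606.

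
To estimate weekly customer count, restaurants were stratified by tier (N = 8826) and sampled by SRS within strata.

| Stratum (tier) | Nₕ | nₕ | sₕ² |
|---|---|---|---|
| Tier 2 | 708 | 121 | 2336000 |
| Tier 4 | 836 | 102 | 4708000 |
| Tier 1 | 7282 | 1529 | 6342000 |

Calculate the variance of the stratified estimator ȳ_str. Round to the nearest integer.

Var(ȳ_str) = Σₕ Wₕ²(1 − fₕ)sₕ²/nₕ with Wₕ = Nₕ/N, N = 8826.
Tier 2: Wₕ = 0.08021754; term = 0.08021754²·(1 − 0.17090395)·2336000/121 = 102.99852.
Tier 4: Wₕ = 0.09472015; term = 0.09472015²·(1 − 0.12200957)·4708000/102 = 363.58903.
Tier 1: Wₕ = 0.82506232; term = 0.82506232²·(1 − 0.20996979)·6342000/1529 = 2230.6732.
Sum = 2697.2608.

2697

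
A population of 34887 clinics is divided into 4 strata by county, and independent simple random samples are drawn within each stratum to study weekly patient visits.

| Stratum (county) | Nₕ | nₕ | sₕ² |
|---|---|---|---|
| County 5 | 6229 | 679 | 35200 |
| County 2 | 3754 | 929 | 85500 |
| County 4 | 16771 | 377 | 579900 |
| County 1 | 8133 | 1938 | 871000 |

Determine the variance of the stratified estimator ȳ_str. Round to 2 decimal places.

368.36

Var(ȳ_str) = Σₕ Wₕ²(1 − fₕ)sₕ²/nₕ with Wₕ = Nₕ/N, N = 34887.
County 5: Wₕ = 0.17854788; term = 0.17854788²·(1 − 0.10900626)·35200/679 = 1.4725056.
County 2: Wₕ = 0.10760455; term = 0.10760455²·(1 − 0.24746937)·85500/929 = 0.80192891.
County 4: Wₕ = 0.48072348; term = 0.48072348²·(1 − 0.02247928)·579900/377 = 347.47887.
County 1: Wₕ = 0.23312409; term = 0.23312409²·(1 − 0.23828845)·871000/1938 = 18.60498.
Sum = 368.35828.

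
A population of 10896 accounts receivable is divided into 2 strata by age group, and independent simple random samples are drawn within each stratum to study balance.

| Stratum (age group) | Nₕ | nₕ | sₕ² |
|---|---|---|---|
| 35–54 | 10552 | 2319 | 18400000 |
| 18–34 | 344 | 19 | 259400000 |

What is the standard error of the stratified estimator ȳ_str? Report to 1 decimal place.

Var(ȳ_str) = Σₕ Wₕ²(1 − fₕ)sₕ²/nₕ with Wₕ = Nₕ/N, N = 10896.
35–54: Wₕ = 0.96842878; term = 0.96842878²·(1 − 0.21976876)·18400000/2319 = 5805.9833.
18–34: Wₕ = 0.03157122; term = 0.03157122²·(1 − 0.05523256)·259400000/19 = 12856.536.
Sum = 18662.519.
SE = √(18662.519) = 136.6.

136.6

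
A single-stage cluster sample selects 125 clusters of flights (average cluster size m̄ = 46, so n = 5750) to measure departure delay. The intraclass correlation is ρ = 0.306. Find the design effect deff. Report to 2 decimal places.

14.77

deff = 1 + (46 − 1)·0.306 = 1 + 13.77 = 14.77.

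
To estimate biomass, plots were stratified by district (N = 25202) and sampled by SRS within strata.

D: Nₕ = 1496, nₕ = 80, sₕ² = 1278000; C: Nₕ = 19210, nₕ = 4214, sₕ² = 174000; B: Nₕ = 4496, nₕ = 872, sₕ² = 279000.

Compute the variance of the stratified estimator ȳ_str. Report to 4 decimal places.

80.2159

Var(ȳ_str) = Σₕ Wₕ²(1 − fₕ)sₕ²/nₕ with Wₕ = Nₕ/N, N = 25202.
D: Wₕ = 0.05936037; term = 0.05936037²·(1 − 0.05347594)·1278000/80 = 53.280182.
C: Wₕ = 0.76224109; term = 0.76224109²·(1 − 0.21936491)·174000/4214 = 18.727832.
B: Wₕ = 0.17839854; term = 0.17839854²·(1 − 0.19395018)·279000/872 = 8.2079026.
Sum = 80.215917.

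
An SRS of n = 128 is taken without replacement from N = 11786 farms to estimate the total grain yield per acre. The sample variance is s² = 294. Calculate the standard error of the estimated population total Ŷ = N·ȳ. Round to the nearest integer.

17765

Var(Ŷ) = N²·Var(ȳ) = N²·(1 − n/N)·s²/n.
f = 128/11786 = 0.01086034; Var(ȳ) = 0.98913966·294/128 = 2.2719302.
Var(Ŷ) = 11786² · 2.2719302 = 3.1559336 × 10^8.
SE(Ŷ) = √(3.1559336 × 10^8) = 17765.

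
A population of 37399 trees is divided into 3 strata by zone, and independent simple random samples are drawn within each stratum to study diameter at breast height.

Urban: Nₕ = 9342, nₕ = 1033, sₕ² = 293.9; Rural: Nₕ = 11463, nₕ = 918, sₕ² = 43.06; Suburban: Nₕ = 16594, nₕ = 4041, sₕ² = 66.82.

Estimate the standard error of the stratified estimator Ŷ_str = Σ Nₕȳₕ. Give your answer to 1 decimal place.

5585.6

Var(Ŷ_str) = Σₕ Nₕ²(1 − fₕ)sₕ²/nₕ.
Urban: 9342²·(1 − 1033/9342)·293.9/1033 = 2.2084516 × 10^7.
Rural: 11463²·(1 − 918/11463)·43.06/918 = 5.6699107 × 10^6.
Suburban: 16594²·(1 − 4041/16594)·66.82/4041 = 3.4444211 × 10^6.
Sum = 3.1198848 × 10^7.
SE = √(3.1198848 × 10^7) = 5585.6.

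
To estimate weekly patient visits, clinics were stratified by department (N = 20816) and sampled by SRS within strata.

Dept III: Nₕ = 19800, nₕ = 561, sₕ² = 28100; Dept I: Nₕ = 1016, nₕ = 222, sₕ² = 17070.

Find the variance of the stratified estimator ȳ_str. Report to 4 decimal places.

44.1780

Var(ȳ_str) = Σₕ Wₕ²(1 − fₕ)sₕ²/nₕ with Wₕ = Nₕ/N, N = 20816.
Dept III: Wₕ = 0.95119139; term = 0.95119139²·(1 − 0.02833333)·28100/561 = 44.034856.
Dept I: Wₕ = 0.04880861; term = 0.04880861²·(1 − 0.21850394)·17070/222 = 0.14315292.
Sum = 44.178009.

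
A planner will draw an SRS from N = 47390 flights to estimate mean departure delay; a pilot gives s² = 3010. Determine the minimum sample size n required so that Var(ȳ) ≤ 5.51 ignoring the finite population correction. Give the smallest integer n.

547

Without fpc, n₀ = s²/D = 3010/5.51 = 546.2795.
Rounding up, n = 547.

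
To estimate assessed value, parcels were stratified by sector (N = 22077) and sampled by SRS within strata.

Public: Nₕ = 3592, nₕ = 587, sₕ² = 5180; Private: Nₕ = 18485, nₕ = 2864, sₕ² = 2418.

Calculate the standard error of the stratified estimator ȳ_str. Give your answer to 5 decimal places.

0.83404

Var(ȳ_str) = Σₕ Wₕ²(1 − fₕ)sₕ²/nₕ with Wₕ = Nₕ/N, N = 22077.
Public: Wₕ = 0.16270327; term = 0.16270327²·(1 − 0.16341871)·5180/587 = 0.1954305.
Private: Wₕ = 0.83729673; term = 0.83729673²·(1 − 0.15493643)·2418/2864 = 0.50018591.
Sum = 0.69561641.
SE = √(0.69561641) = 0.83404.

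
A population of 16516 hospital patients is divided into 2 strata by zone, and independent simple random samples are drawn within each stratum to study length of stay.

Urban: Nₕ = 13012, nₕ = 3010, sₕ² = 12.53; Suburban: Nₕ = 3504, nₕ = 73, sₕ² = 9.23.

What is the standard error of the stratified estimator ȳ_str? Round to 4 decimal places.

0.0869

Var(ȳ_str) = Σₕ Wₕ²(1 − fₕ)sₕ²/nₕ with Wₕ = Nₕ/N, N = 16516.
Urban: Wₕ = 0.78784209; term = 0.78784209²·(1 − 0.23132493)·12.53/3010 = 0.0019861211.
Suburban: Wₕ = 0.21215791; term = 0.21215791²·(1 − 0.02083333)·9.23/73 = 0.0055725492.
Sum = 0.0075586703.
SE = √(0.0075586703) = 0.0869.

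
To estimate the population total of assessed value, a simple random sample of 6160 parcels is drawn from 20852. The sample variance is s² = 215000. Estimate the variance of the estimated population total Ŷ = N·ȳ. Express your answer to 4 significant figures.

1.069 × 10^10

Var(Ŷ) = N²·Var(ȳ) = N²·(1 − n/N)·s²/n.
f = 6160/20852 = 0.29541531; Var(ȳ) = 0.70458469·215000/6160 = 24.591836.
Var(Ŷ) = 20852² · 24.591836 = 1.0692675 × 10^10.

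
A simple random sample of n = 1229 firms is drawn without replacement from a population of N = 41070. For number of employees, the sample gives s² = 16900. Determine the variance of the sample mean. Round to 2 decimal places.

13.34

Under SRS without replacement, Var(ȳ) = (1 − f)·s²/n with f = n/N = 1229/41070 = 0.02992452.
Var(ȳ) = (1 − 0.02992452)·16900/1229 = 0.97007548·13.751017 = 13.339525.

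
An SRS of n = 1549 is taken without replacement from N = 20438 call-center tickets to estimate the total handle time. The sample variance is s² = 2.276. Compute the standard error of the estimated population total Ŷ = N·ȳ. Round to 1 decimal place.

Var(Ŷ) = N²·Var(ȳ) = N²·(1 − n/N)·s²/n.
f = 1549/20438 = 0.07579019; Var(ȳ) = 0.92420981·2.276/1549 = 0.0013579739.
Var(Ŷ) = 20438² · 0.0013579739 = 567241.78.
SE(Ŷ) = √(567241.78) = 753.2.

753.2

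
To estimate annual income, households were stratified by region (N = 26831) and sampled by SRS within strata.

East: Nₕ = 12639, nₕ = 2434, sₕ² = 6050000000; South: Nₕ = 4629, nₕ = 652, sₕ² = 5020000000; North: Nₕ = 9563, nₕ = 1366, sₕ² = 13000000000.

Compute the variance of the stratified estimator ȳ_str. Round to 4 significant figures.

Var(ȳ_str) = Σₕ Wₕ²(1 − fₕ)sₕ²/nₕ with Wₕ = Nₕ/N, N = 26831.
East: Wₕ = 0.47105960; term = 0.47105960²·(1 − 0.19257853)·6050000000/2434 = 445334.98.
South: Wₕ = 0.17252432; term = 0.17252432²·(1 − 0.14085116)·5020000000/652 = 196890.69.
North: Wₕ = 0.35641609; term = 0.35641609²·(1 − 0.14284220)·13000000000/1366 = 1.0362583 × 10^6.
Sum = 1.678484 × 10^6.

1.678 × 10^6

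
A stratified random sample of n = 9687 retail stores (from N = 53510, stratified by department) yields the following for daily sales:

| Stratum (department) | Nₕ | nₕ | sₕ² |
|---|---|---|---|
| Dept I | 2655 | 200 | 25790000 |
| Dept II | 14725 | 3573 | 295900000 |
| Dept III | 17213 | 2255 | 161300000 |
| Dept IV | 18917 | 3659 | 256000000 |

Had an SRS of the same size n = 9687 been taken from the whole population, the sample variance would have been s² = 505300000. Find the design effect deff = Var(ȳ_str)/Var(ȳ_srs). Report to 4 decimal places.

Var(ȳ_str) = Σ Wₕ²(1−fₕ)sₕ²/nₕ with Wₕ = Nₕ/53510:
  Dept I: (2655/53510)²·(1−200/2655)·25790000/200 = 293.54012
  Dept II: (14725/53510)²·(1−3573/14725)·295900000/3573 = 4749.5243
  Dept III: (17213/53510)²·(1−2255/17213)·161300000/2255 = 6432.0293
  Dept IV: (18917/53510)²·(1−3659/18917)·256000000/3659 = 7052.7344
  → Var(ȳ_str) = 18527.828.
Var(ȳ_srs) = (1 − 9687/53510)·505300000/9687 = 42719.598.
deff = 18527.828 / 42719.598 = 0.4337.

0.4337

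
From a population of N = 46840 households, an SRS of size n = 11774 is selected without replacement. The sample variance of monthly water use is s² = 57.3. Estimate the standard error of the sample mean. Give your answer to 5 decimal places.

0.06036

Under SRS without replacement, Var(ȳ) = (1 − f)·s²/n with f = n/N = 11774/46840 = 0.25136635.
Var(ȳ) = (1 − 0.25136635)·57.3/11774 = 0.74863365·0.0048666553 = 0.0036433419.
SE(ȳ) = √(0.0036433419) = 0.06036.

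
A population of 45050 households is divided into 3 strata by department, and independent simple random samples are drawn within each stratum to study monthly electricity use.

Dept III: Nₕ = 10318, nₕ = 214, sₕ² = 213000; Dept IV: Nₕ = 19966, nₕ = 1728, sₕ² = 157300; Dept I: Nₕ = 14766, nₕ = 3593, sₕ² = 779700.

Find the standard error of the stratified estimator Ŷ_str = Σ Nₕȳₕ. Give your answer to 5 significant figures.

Var(Ŷ_str) = Σₕ Nₕ²(1 − fₕ)sₕ²/nₕ.
Dept III: 10318²·(1 − 214/10318)·213000/214 = 1.0376591 × 10^11.
Dept IV: 19966²·(1 − 1728/19966)·157300/1728 = 3.314769 × 10^10.
Dept I: 14766²·(1 − 3593/14766)·779700/3593 = 3.5801645 × 10^10.
Sum = 1.7271525 × 10^11.
SE = √(1.7271525 × 10^11) = 415590.

415590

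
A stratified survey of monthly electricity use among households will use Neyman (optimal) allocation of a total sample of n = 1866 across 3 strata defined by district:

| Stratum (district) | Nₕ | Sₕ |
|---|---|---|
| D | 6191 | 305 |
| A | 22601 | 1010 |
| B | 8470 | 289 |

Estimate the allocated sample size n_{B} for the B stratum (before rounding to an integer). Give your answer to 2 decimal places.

Neyman allocation: nₕ = n·NₕSₕ / Σⱼ NⱼSⱼ.
Σ NⱼSⱼ = 6191·305 + 22601·1010 + 8470·289 = 2.7163095 × 10^7.
n_{B} = 1866·8470·289 / (2.7163095 × 10^7) = 168.16.

168.16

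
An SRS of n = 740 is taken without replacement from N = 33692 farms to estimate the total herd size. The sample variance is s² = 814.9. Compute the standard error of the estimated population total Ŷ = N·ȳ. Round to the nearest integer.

Var(Ŷ) = N²·Var(ȳ) = N²·(1 − n/N)·s²/n.
f = 740/33692 = 0.02196367; Var(ȳ) = 0.97803633·814.9/740 = 1.0770295.
Var(Ŷ) = 33692² · 1.0770295 = 1.222591 × 10^9.
SE(Ŷ) = √(1.222591 × 10^9) = 34966.

34966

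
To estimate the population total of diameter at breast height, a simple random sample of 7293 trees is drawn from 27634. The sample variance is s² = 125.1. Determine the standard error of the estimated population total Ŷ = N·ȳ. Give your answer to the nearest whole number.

Var(Ŷ) = N²·Var(ȳ) = N²·(1 − n/N)·s²/n.
f = 7293/27634 = 0.26391402; Var(ȳ) = 0.73608598·125.1/7293 = 0.012626403.
Var(Ŷ) = 27634² · 0.012626403 = 9.6420006 × 10^6.
SE(Ŷ) = √(9.6420006 × 10^6) = 3105.

3105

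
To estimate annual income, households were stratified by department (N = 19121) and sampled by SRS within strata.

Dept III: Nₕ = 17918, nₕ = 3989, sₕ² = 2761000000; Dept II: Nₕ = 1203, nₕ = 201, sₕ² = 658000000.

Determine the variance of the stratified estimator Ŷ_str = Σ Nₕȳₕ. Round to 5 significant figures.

1.7669 × 10^14

Var(Ŷ_str) = Σₕ Nₕ²(1 − fₕ)sₕ²/nₕ.
Dept III: 17918²·(1 − 3989/17918)·2761000000/3989 = 1.7274753 × 10^14.
Dept II: 1203²·(1 − 201/1203)·658000000/201 = 3.9460555 × 10^12.
Sum = 1.7669359 × 10^14.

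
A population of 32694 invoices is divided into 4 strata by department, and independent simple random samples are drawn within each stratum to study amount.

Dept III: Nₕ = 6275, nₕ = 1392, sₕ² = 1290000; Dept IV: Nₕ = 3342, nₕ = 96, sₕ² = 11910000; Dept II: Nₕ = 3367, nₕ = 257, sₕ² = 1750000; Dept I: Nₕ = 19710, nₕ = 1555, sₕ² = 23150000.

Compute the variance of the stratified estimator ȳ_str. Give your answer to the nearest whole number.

6336

Var(ȳ_str) = Σₕ Wₕ²(1 − fₕ)sₕ²/nₕ with Wₕ = Nₕ/N, N = 32694.
Dept III: Wₕ = 0.19193124; term = 0.19193124²·(1 − 0.22183267)·1290000/1392 = 26.565305.
Dept IV: Wₕ = 0.10222059; term = 0.10222059²·(1 − 0.02872531)·11910000/96 = 1259.0975.
Dept II: Wₕ = 0.10298526; term = 0.10298526²·(1 − 0.07632908)·1750000/257 = 66.707139.
Dept I: Wₕ = 0.60286291; term = 0.60286291²·(1 − 0.07889396)·23150000/1555 = 4983.8775.
Sum = 6336.2474.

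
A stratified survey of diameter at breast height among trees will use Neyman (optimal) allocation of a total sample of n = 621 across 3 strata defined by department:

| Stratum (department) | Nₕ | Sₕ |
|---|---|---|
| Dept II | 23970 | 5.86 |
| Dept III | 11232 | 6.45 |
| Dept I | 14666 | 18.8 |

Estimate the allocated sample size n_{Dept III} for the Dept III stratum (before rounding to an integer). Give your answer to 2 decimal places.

92.07

Neyman allocation: nₕ = n·NₕSₕ / Σⱼ NⱼSⱼ.
Σ NⱼSⱼ = 23970·5.86 + 11232·6.45 + 14666·18.8 = 488631.4.
n_{Dept III} = 621·11232·6.45 / 488631.4 = 92.07.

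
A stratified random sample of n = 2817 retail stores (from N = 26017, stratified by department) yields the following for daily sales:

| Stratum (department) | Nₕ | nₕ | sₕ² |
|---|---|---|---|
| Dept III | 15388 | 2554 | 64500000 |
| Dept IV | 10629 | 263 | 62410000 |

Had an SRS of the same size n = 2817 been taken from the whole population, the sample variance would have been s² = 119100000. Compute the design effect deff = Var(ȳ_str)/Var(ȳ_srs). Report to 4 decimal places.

1.2200

Var(ȳ_str) = Σ Wₕ²(1−fₕ)sₕ²/nₕ with Wₕ = Nₕ/26017:
  Dept III: (15388/26017)²·(1−2554/15388)·64500000/2554 = 7368.3221
  Dept IV: (10629/26017)²·(1−263/10629)·62410000/263 = 38626.7
  → Var(ȳ_str) = 45995.022.
Var(ȳ_srs) = (1 − 2817/26017)·119100000/2817 = 37701.244.
deff = 45995.022 / 37701.244 = 1.2200.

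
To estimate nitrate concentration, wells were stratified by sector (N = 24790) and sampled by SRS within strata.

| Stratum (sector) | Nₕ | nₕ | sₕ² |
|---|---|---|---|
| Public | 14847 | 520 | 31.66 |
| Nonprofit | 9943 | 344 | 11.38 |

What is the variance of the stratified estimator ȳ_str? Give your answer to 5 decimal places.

Var(ȳ_str) = Σₕ Wₕ²(1 − fₕ)sₕ²/nₕ with Wₕ = Nₕ/N, N = 24790.
Public: Wₕ = 0.59891085; term = 0.59891085²·(1 − 0.03502391)·31.66/520 = 0.021074073.
Nonprofit: Wₕ = 0.40108915; term = 0.40108915²·(1 − 0.03459720)·11.38/344 = 0.0051377645.
Sum = 0.026211838.

0.02621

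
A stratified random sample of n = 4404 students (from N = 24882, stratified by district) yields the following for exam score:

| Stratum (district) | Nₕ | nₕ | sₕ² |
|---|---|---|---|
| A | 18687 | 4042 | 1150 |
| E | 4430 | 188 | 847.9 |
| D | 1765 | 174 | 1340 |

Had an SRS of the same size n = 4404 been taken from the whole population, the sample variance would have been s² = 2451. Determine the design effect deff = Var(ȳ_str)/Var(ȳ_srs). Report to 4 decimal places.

0.6497

Var(ȳ_str) = Σ Wₕ²(1−fₕ)sₕ²/nₕ with Wₕ = Nₕ/24882:
  A: (18687/24882)²·(1−4042/18687)·1150/4042 = 0.12576504
  E: (4430/24882)²·(1−188/4430)·847.9/188 = 0.13689595
  D: (1765/24882)²·(1−174/1765)·1340/174 = 0.034930103
  → Var(ȳ_str) = 0.29759109.
Var(ȳ_srs) = (1 − 4404/24882)·2451/4404 = 0.45803457.
deff = 0.29759109 / 0.45803457 = 0.6497.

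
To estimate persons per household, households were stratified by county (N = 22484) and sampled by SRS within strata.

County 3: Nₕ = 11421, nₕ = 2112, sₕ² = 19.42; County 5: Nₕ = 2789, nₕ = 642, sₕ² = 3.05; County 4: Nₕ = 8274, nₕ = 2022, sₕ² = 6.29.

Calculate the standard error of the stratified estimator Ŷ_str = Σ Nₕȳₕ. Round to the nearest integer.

1080

Var(Ŷ_str) = Σₕ Nₕ²(1 − fₕ)sₕ²/nₕ.
County 3: 11421²·(1 − 2112/11421)·19.42/2112 = 977602.88.
County 5: 2789²·(1 − 642/2789)·3.05/642 = 28447.583.
County 4: 8274²·(1 − 2022/8274)·6.29/2022 = 160917.76.
Sum = 1.1669682 × 10^6.
SE = √(1.1669682 × 10^6) = 1080.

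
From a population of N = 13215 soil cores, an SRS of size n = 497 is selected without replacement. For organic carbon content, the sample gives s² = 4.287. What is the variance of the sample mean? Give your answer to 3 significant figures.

Under SRS without replacement, Var(ȳ) = (1 − f)·s²/n with f = n/N = 497/13215 = 0.03760878.
Var(ȳ) = (1 − 0.03760878)·4.287/497 = 0.96239122·0.0086257545 = 0.0083013504.

0.00830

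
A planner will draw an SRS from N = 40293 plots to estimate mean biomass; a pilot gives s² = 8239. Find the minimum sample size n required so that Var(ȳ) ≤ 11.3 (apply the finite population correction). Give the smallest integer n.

Without fpc, n₀ = s²/D = 8239/11.3 = 729.1150.
With fpc, (1 − n/N)·s²/n ≤ D requires n ≥ n₀/(1 + n₀/N) = 729.1150/(1 + 729.1150/40293) = 716.1559.
Rounding up, n = 717.

717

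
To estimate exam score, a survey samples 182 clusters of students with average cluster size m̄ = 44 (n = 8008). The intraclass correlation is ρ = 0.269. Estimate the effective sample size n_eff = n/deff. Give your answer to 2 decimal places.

deff = 1 + (44 − 1)·0.269 = 1 + 11.567 = 12.567.
n_eff = 8008 / 12.567 = 637.22.

637.22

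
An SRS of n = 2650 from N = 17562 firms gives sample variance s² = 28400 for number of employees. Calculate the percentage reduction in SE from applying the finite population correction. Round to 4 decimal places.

f = n/N = 2650/17562 = 0.15089398.
SE_no-fpc = √(s²/n) = 3.2736801; SE_fpc = √((1−f)s²/n) = 3.0165963.
Ratio = √(1−f) = 0.92146949. Reduction = 100·(1 − 0.92146949) = 7.8531%.

7.8531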